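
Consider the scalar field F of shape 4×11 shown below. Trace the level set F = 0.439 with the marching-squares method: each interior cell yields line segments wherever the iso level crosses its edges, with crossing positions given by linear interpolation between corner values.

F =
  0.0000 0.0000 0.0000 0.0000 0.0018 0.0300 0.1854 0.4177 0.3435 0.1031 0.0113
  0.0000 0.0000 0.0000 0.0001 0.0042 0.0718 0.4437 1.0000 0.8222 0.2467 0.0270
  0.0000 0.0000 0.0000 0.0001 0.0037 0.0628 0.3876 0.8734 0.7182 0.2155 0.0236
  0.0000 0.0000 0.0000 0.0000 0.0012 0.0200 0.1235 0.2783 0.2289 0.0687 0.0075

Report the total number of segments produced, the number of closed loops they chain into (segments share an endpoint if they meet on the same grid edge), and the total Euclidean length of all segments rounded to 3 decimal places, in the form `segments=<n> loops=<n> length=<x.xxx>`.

segments=10 loops=1 length=8.429

cell (0,5): code 0100 → (0.982,6.000)–(1.000,5.987)
cell (0,6): code 1100 → (0.037,7.000)–(0.982,6.000)
cell (0,7): code 1100 → (0.199,8.000)–(0.037,7.000)
cell (0,8): code 1000 → (1.000,8.666)–(0.199,8.000)
cell (1,5): code 0010 → (1.000,5.987)–(1.084,6.000)
cell (1,6): code 0111 → (1.084,6.000)–(2.000,6.106)
cell (1,8): code 1001 → (2.000,8.555)–(1.000,8.666)
cell (2,6): code 0010 → (2.000,6.106)–(2.730,7.000)
cell (2,7): code 0011 → (2.730,7.000)–(2.571,8.000)
cell (2,8): code 0001 → (2.571,8.000)–(2.000,8.555)
total: 10 segments, chained into 1 closed loop(s), length Σ = 8.428926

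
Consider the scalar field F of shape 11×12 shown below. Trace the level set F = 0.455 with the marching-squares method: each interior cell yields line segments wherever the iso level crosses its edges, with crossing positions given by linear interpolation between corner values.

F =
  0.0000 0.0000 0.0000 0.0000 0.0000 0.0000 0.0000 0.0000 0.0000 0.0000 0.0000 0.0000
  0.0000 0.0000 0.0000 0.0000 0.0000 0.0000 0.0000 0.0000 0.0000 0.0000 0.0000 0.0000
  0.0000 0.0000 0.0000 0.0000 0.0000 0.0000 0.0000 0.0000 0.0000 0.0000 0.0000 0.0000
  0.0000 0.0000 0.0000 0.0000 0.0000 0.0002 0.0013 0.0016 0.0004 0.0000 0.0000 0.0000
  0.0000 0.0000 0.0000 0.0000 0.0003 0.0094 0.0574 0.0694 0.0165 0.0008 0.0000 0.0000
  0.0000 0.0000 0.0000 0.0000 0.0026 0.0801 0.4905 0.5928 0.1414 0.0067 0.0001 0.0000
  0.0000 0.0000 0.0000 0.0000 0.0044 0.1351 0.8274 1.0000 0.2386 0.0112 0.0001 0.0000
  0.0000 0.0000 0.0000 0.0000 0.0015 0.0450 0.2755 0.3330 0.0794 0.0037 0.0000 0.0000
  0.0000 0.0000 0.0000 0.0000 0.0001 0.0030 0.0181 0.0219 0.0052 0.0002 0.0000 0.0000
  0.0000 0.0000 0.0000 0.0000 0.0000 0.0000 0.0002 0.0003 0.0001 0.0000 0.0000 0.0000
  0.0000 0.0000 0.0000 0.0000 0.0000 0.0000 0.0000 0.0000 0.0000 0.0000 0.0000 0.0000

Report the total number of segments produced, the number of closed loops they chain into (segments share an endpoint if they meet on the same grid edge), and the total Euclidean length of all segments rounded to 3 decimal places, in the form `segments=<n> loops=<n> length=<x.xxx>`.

cell (4,5): code 0100 → (4.918,6.000)–(5.000,5.913)
cell (4,6): code 1100 → (4.737,7.000)–(4.918,6.000)
cell (4,7): code 1000 → (5.000,7.305)–(4.737,7.000)
cell (5,5): code 0110 → (5.000,5.913)–(6.000,5.462)
cell (5,7): code 1001 → (6.000,7.716)–(5.000,7.305)
cell (6,5): code 0010 → (6.000,5.462)–(6.675,6.000)
cell (6,6): code 0011 → (6.675,6.000)–(6.817,7.000)
cell (6,7): code 0001 → (6.817,7.000)–(6.000,7.716)
total: 8 segments, chained into 1 closed loop(s), length Σ = 6.676029

segments=8 loops=1 length=6.676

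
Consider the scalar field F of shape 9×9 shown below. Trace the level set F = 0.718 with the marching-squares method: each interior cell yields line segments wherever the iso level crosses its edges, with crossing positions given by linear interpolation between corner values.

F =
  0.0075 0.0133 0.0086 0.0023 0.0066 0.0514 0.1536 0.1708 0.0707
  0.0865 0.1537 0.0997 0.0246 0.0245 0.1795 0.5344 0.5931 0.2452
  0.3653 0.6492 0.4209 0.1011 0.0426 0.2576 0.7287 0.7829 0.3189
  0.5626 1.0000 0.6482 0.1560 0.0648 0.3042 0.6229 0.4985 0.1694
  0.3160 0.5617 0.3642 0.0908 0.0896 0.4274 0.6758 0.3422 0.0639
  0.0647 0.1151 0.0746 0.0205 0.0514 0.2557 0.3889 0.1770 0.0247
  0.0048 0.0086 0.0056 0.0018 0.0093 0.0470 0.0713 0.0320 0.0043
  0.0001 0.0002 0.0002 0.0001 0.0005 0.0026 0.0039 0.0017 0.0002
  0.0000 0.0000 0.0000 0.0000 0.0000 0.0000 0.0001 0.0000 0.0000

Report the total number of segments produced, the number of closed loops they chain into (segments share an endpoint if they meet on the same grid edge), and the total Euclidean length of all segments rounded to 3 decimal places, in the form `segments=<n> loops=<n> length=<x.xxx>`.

cell (1,5): code 0100 → (1.945,6.000)–(2.000,5.977)
cell (1,6): code 1100 → (1.658,7.000)–(1.945,6.000)
cell (1,7): code 1000 → (2.000,7.140)–(1.658,7.000)
cell (2,0): code 0100 → (2.196,1.000)–(3.000,0.355)
cell (2,1): code 1000 → (3.000,1.802)–(2.196,1.000)
cell (2,5): code 0010 → (2.000,5.977)–(2.101,6.000)
cell (2,6): code 0011 → (2.101,6.000)–(2.228,7.000)
cell (2,7): code 0001 → (2.228,7.000)–(2.000,7.140)
cell (3,0): code 0010 → (3.000,0.355)–(3.643,1.000)
cell (3,1): code 0001 → (3.643,1.000)–(3.000,1.802)
total: 10 segments, chained into 2 closed loop(s), length Σ = 6.953106

segments=10 loops=2 length=6.953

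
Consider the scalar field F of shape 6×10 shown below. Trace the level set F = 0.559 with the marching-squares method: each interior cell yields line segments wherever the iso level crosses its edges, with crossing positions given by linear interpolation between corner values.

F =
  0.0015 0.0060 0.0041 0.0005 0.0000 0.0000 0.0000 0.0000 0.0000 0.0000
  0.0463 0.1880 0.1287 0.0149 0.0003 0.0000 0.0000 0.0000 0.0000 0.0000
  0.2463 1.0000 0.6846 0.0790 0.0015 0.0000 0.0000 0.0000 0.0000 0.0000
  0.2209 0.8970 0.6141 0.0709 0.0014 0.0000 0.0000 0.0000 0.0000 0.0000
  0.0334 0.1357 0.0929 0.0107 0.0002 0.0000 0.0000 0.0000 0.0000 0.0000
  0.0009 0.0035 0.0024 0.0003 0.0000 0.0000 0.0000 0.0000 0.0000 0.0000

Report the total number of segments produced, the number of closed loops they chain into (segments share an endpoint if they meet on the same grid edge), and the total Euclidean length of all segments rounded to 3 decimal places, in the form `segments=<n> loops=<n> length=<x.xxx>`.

segments=8 loops=1 length=6.034

cell (1,0): code 0100 → (1.457,1.000)–(2.000,0.415)
cell (1,1): code 1100 → (1.774,2.000)–(1.457,1.000)
cell (1,2): code 1000 → (2.000,2.207)–(1.774,2.000)
cell (2,0): code 0110 → (2.000,0.415)–(3.000,0.500)
cell (2,2): code 1001 → (3.000,2.101)–(2.000,2.207)
cell (3,0): code 0010 → (3.000,0.500)–(3.444,1.000)
cell (3,1): code 0011 → (3.444,1.000)–(3.106,2.000)
cell (3,2): code 0001 → (3.106,2.000)–(3.000,2.101)
total: 8 segments, chained into 1 closed loop(s), length Σ = 6.034114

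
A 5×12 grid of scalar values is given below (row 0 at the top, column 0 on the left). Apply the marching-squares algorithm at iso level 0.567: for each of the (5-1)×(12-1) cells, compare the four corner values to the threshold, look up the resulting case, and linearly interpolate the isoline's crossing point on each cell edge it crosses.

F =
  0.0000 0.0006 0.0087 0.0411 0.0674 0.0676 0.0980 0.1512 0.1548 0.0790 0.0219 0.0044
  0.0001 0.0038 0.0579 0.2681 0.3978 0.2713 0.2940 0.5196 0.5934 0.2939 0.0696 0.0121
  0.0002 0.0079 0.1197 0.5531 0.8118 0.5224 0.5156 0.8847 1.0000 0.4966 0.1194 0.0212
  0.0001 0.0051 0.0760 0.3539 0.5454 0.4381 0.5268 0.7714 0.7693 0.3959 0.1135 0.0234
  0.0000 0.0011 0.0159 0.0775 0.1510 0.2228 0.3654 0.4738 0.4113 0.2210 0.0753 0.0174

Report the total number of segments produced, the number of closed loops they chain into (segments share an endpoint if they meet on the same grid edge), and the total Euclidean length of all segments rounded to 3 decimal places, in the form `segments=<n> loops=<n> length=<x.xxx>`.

segments=14 loops=2 length=13.250

cell (0,7): code 0100 → (0.940,8.000)–(1.000,7.642)
cell (0,8): code 1000 → (1.000,8.088)–(0.940,8.000)
cell (1,3): code 0100 → (1.409,4.000)–(2.000,3.054)
cell (1,4): code 1000 → (2.000,4.846)–(1.409,4.000)
cell (1,6): code 0100 → (1.130,7.000)–(2.000,6.139)
cell (1,7): code 1110 → (1.000,7.642)–(1.130,7.000)
cell (1,8): code 1001 → (2.000,8.860)–(1.000,8.088)
cell (2,3): code 0010 → (2.000,3.054)–(2.919,4.000)
cell (2,4): code 0001 → (2.919,4.000)–(2.000,4.846)
cell (2,6): code 0110 → (2.000,6.139)–(3.000,6.164)
cell (2,8): code 1001 → (3.000,8.542)–(2.000,8.860)
cell (3,6): code 0010 → (3.000,6.164)–(3.687,7.000)
cell (3,7): code 0011 → (3.687,7.000)–(3.565,8.000)
cell (3,8): code 0001 → (3.565,8.000)–(3.000,8.542)
total: 14 segments, chained into 2 closed loop(s), length Σ = 13.249625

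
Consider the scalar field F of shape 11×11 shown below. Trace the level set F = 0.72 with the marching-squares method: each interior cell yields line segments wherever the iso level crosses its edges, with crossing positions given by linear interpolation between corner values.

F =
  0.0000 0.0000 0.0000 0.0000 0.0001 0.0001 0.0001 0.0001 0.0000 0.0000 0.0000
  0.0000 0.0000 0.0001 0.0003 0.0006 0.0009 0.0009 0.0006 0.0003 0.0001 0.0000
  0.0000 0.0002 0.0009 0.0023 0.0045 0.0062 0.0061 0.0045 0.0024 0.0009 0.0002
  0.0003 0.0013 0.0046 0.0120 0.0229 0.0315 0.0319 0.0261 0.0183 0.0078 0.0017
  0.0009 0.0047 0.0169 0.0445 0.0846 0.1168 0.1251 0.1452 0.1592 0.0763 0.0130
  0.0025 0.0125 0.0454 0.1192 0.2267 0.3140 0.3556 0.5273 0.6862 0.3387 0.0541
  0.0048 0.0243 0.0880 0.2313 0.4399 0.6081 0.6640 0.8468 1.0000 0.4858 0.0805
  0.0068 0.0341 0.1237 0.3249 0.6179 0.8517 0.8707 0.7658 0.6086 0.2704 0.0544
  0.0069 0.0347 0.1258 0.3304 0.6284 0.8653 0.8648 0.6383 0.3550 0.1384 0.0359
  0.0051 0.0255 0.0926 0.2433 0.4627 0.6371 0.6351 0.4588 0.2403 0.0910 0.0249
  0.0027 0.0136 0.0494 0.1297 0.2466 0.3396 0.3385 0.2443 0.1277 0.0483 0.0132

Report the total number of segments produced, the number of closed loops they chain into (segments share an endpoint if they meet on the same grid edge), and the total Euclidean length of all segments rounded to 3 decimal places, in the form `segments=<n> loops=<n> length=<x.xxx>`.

cell (5,6): code 0100 → (5.603,7.000)–(6.000,6.306)
cell (5,7): code 1100 → (5.108,8.000)–(5.603,7.000)
cell (5,8): code 1000 → (6.000,8.545)–(5.108,8.000)
cell (6,4): code 0100 → (6.459,5.000)–(7.000,4.437)
cell (6,5): code 1100 → (6.271,6.000)–(6.459,5.000)
cell (6,6): code 1110 → (6.000,6.306)–(6.271,6.000)
cell (6,7): code 1011 → (7.000,7.291)–(6.715,8.000)
cell (6,8): code 0001 → (6.715,8.000)–(6.000,8.545)
cell (7,4): code 0110 → (7.000,4.437)–(8.000,4.387)
cell (7,6): code 1011 → (8.000,6.639)–(7.359,7.000)
cell (7,7): code 0001 → (7.359,7.000)–(7.000,7.291)
cell (8,4): code 0010 → (8.000,4.387)–(8.637,5.000)
cell (8,5): code 0011 → (8.637,5.000)–(8.630,6.000)
cell (8,6): code 0001 → (8.630,6.000)–(8.000,6.639)
total: 14 segments, chained into 1 closed loop(s), length Σ = 11.811547

segments=14 loops=1 length=11.812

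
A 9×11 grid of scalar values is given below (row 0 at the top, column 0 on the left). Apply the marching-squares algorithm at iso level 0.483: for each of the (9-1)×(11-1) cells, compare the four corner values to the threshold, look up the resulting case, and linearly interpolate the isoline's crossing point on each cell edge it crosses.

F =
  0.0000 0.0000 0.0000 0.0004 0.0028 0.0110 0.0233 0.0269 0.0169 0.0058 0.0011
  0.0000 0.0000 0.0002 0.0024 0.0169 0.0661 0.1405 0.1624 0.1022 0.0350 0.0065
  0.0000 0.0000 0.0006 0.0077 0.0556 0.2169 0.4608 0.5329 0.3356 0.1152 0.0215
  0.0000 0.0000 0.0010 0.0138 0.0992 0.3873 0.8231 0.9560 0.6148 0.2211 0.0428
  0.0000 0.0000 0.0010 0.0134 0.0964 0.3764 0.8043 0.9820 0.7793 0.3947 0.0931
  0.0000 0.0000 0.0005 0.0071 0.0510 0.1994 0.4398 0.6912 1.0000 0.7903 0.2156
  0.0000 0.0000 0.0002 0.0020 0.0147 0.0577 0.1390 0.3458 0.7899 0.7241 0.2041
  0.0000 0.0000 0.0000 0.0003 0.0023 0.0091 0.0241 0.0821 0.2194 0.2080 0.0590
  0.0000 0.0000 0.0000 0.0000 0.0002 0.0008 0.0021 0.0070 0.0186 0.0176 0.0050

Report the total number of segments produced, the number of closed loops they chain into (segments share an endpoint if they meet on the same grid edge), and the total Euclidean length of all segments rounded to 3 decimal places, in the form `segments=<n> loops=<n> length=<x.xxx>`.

cell (1,6): code 0100 → (1.865,7.000)–(2.000,6.308)
cell (1,7): code 1000 → (2.000,7.253)–(1.865,7.000)
cell (2,5): code 0100 → (2.061,6.000)–(3.000,5.220)
cell (2,6): code 1110 → (2.000,6.308)–(2.061,6.000)
cell (2,7): code 1101 → (2.528,8.000)–(2.000,7.253)
cell (2,8): code 1000 → (3.000,8.335)–(2.528,8.000)
cell (3,5): code 0110 → (3.000,5.220)–(4.000,5.249)
cell (3,8): code 1001 → (4.000,8.770)–(3.000,8.335)
cell (4,5): code 0010 → (4.000,5.249)–(4.881,6.000)
cell (4,6): code 0111 → (4.881,6.000)–(5.000,6.172)
cell (4,8): code 1101 → (4.223,9.000)–(4.000,8.770)
cell (4,9): code 1000 → (5.000,9.535)–(4.223,9.000)
cell (5,6): code 0010 → (5.000,6.172)–(5.603,7.000)
cell (5,7): code 0111 → (5.603,7.000)–(6.000,7.309)
cell (5,9): code 1001 → (6.000,9.464)–(5.000,9.535)
cell (6,7): code 0010 → (6.000,7.309)–(6.538,8.000)
cell (6,8): code 0011 → (6.538,8.000)–(6.467,9.000)
cell (6,9): code 0001 → (6.467,9.000)–(6.000,9.464)
total: 18 segments, chained into 1 closed loop(s), length Σ = 13.807461

segments=18 loops=1 length=13.807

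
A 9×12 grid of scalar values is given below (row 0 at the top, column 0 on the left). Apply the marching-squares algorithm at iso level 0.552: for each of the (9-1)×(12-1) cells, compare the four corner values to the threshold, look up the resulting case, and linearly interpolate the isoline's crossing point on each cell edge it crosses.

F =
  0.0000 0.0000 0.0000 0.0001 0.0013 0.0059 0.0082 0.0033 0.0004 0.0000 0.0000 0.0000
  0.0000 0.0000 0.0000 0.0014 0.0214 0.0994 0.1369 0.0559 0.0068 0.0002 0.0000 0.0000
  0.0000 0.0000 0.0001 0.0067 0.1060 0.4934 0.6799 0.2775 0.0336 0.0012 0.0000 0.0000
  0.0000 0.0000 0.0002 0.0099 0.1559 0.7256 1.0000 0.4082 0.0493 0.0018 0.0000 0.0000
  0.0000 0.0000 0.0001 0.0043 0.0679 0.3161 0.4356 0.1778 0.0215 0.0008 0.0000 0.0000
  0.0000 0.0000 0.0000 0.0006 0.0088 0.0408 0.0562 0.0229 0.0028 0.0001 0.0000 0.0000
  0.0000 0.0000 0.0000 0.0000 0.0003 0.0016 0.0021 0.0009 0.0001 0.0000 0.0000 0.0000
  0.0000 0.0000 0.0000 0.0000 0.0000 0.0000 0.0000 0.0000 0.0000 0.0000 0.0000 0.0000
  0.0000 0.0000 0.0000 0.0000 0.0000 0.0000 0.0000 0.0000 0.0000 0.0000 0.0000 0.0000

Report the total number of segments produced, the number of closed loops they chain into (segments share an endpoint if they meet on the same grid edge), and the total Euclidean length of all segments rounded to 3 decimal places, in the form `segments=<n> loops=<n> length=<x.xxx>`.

segments=8 loops=1 length=6.108

cell (1,5): code 0100 → (1.764,6.000)–(2.000,5.314)
cell (1,6): code 1000 → (2.000,6.318)–(1.764,6.000)
cell (2,4): code 0100 → (2.252,5.000)–(3.000,4.695)
cell (2,5): code 1110 → (2.000,5.314)–(2.252,5.000)
cell (2,6): code 1001 → (3.000,6.757)–(2.000,6.318)
cell (3,4): code 0010 → (3.000,4.695)–(3.424,5.000)
cell (3,5): code 0011 → (3.424,5.000)–(3.794,6.000)
cell (3,6): code 0001 → (3.794,6.000)–(3.000,6.757)
total: 8 segments, chained into 1 closed loop(s), length Σ = 6.108417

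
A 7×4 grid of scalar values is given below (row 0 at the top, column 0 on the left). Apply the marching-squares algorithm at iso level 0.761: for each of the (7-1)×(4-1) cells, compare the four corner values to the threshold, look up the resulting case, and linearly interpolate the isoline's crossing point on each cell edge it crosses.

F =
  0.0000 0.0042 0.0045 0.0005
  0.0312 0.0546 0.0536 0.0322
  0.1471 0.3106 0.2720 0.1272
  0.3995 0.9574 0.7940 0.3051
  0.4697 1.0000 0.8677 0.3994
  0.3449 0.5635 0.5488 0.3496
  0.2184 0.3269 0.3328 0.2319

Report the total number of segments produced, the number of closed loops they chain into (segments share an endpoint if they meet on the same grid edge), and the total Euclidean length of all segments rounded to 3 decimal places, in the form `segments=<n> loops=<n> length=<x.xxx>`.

cell (2,0): code 0100 → (2.696,1.000)–(3.000,0.648)
cell (2,1): code 1100 → (2.937,2.000)–(2.696,1.000)
cell (2,2): code 1000 → (3.000,2.067)–(2.937,2.000)
cell (3,0): code 0110 → (3.000,0.648)–(4.000,0.549)
cell (3,2): code 1001 → (4.000,2.228)–(3.000,2.067)
cell (4,0): code 0010 → (4.000,0.549)–(4.548,1.000)
cell (4,1): code 0011 → (4.548,1.000)–(4.335,2.000)
cell (4,2): code 0001 → (4.335,2.000)–(4.000,2.228)
total: 8 segments, chained into 1 closed loop(s), length Σ = 5.739893

segments=8 loops=1 length=5.740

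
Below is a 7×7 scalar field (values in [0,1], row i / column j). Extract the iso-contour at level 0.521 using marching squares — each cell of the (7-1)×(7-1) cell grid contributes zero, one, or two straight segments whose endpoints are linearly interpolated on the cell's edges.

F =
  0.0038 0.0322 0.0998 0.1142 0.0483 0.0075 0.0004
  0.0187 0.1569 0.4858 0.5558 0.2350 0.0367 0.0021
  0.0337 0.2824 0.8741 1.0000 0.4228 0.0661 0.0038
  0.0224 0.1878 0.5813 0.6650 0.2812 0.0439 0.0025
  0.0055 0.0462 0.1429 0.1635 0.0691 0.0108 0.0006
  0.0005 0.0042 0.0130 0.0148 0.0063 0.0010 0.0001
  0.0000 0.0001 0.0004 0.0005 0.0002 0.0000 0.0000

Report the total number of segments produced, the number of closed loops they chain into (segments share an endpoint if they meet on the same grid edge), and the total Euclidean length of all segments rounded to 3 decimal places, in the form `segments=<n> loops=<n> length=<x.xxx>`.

segments=10 loops=1 length=7.351

cell (0,2): code 0100 → (0.921,3.000)–(1.000,2.503)
cell (0,3): code 1000 → (1.000,3.108)–(0.921,3.000)
cell (1,1): code 0100 → (1.091,2.000)–(2.000,1.403)
cell (1,2): code 1110 → (1.000,2.503)–(1.091,2.000)
cell (1,3): code 1001 → (2.000,3.830)–(1.000,3.108)
cell (2,1): code 0110 → (2.000,1.403)–(3.000,1.847)
cell (2,3): code 1001 → (3.000,3.375)–(2.000,3.830)
cell (3,1): code 0010 → (3.000,1.847)–(3.138,2.000)
cell (3,2): code 0011 → (3.138,2.000)–(3.287,3.000)
cell (3,3): code 0001 → (3.287,3.000)–(3.000,3.375)
total: 10 segments, chained into 1 closed loop(s), length Σ = 7.351069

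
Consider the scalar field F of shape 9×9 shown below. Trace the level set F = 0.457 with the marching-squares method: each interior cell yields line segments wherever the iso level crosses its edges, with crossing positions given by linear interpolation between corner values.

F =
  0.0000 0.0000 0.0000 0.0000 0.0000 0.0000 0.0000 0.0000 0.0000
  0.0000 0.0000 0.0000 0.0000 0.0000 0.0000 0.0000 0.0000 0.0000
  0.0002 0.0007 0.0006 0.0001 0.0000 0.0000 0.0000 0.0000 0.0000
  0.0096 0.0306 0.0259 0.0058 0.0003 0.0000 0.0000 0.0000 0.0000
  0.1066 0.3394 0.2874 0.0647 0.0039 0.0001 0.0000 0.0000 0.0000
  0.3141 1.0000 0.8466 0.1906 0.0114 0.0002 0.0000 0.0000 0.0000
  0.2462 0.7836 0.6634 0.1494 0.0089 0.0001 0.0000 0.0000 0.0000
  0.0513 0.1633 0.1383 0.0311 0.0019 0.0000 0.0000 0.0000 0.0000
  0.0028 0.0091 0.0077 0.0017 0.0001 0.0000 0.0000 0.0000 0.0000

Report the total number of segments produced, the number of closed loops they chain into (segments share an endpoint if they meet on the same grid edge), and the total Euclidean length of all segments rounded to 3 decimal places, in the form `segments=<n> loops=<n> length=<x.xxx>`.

segments=8 loops=1 length=7.475

cell (4,0): code 0100 → (4.178,1.000)–(5.000,0.208)
cell (4,1): code 1100 → (4.303,2.000)–(4.178,1.000)
cell (4,2): code 1000 → (5.000,2.594)–(4.303,2.000)
cell (5,0): code 0110 → (5.000,0.208)–(6.000,0.392)
cell (5,2): code 1001 → (6.000,2.402)–(5.000,2.594)
cell (6,0): code 0010 → (6.000,0.392)–(6.527,1.000)
cell (6,1): code 0011 → (6.527,1.000)–(6.393,2.000)
cell (6,2): code 0001 → (6.393,2.000)–(6.000,2.402)
total: 8 segments, chained into 1 closed loop(s), length Σ = 7.474506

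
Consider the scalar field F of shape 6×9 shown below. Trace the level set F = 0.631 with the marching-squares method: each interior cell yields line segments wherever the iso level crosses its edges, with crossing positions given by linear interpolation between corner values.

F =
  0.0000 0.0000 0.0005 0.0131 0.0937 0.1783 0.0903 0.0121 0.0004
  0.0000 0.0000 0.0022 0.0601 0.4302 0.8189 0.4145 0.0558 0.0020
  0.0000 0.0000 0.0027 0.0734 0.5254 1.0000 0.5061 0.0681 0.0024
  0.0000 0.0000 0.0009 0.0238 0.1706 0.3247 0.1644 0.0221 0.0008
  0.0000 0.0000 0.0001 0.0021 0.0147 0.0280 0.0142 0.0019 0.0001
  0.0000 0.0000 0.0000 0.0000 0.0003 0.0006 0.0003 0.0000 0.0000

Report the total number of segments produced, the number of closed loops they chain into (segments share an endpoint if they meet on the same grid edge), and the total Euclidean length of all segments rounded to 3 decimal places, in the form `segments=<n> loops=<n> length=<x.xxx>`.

cell (0,4): code 0100 → (0.707,5.000)–(1.000,4.517)
cell (0,5): code 1000 → (1.000,5.465)–(0.707,5.000)
cell (1,4): code 0110 → (1.000,4.517)–(2.000,4.223)
cell (1,5): code 1001 → (2.000,5.747)–(1.000,5.465)
cell (2,4): code 0010 → (2.000,4.223)–(2.546,5.000)
cell (2,5): code 0001 → (2.546,5.000)–(2.000,5.747)
total: 6 segments, chained into 1 closed loop(s), length Σ = 5.072310

segments=6 loops=1 length=5.072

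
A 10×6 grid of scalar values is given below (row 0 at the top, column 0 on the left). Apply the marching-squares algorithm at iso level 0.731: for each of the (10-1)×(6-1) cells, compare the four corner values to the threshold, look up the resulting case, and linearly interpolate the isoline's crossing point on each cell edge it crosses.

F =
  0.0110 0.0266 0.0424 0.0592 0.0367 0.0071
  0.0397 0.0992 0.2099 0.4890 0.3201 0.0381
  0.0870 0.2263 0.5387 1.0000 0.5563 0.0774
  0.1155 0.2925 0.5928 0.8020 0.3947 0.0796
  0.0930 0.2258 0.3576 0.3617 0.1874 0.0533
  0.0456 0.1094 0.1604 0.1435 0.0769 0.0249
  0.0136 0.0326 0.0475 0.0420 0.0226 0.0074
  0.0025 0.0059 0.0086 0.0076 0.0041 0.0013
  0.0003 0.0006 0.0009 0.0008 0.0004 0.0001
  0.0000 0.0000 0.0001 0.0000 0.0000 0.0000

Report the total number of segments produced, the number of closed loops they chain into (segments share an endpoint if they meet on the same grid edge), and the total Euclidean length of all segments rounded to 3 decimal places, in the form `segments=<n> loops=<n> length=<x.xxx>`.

cell (1,2): code 0100 → (1.474,3.000)–(2.000,2.417)
cell (1,3): code 1000 → (2.000,3.606)–(1.474,3.000)
cell (2,2): code 0110 → (2.000,2.417)–(3.000,2.661)
cell (2,3): code 1001 → (3.000,3.174)–(2.000,3.606)
cell (3,2): code 0010 → (3.000,2.661)–(3.161,3.000)
cell (3,3): code 0001 → (3.161,3.000)–(3.000,3.174)
total: 6 segments, chained into 1 closed loop(s), length Σ = 4.320307

segments=6 loops=1 length=4.320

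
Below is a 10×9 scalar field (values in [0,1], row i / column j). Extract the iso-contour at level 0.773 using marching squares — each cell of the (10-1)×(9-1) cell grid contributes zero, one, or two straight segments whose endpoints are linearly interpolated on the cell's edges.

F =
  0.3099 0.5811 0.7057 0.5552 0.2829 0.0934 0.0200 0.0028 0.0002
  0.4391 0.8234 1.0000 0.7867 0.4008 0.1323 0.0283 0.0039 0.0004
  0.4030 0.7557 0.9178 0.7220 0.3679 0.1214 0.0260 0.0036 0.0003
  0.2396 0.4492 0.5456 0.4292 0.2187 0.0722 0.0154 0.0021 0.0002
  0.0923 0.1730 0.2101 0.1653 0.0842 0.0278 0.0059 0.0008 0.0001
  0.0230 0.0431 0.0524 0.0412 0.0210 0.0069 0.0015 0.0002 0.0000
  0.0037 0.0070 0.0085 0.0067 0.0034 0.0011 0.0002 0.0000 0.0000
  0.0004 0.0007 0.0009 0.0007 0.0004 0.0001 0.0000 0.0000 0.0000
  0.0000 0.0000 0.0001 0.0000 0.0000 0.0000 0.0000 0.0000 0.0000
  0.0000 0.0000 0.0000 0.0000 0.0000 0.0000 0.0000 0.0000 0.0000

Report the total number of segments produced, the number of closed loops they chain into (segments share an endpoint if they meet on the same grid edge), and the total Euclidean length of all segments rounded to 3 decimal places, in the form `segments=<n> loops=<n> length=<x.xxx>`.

segments=10 loops=1 length=6.578

cell (0,0): code 0100 → (0.792,1.000)–(1.000,0.869)
cell (0,1): code 1100 → (0.229,2.000)–(0.792,1.000)
cell (0,2): code 1100 → (0.941,3.000)–(0.229,2.000)
cell (0,3): code 1000 → (1.000,3.036)–(0.941,3.000)
cell (1,0): code 0010 → (1.000,0.869)–(1.744,1.000)
cell (1,1): code 0111 → (1.744,1.000)–(2.000,1.107)
cell (1,2): code 1011 → (2.000,2.740)–(1.212,3.000)
cell (1,3): code 0001 → (1.212,3.000)–(1.000,3.036)
cell (2,1): code 0010 → (2.000,1.107)–(2.389,2.000)
cell (2,2): code 0001 → (2.389,2.000)–(2.000,2.740)
total: 10 segments, chained into 1 closed loop(s), length Σ = 6.577980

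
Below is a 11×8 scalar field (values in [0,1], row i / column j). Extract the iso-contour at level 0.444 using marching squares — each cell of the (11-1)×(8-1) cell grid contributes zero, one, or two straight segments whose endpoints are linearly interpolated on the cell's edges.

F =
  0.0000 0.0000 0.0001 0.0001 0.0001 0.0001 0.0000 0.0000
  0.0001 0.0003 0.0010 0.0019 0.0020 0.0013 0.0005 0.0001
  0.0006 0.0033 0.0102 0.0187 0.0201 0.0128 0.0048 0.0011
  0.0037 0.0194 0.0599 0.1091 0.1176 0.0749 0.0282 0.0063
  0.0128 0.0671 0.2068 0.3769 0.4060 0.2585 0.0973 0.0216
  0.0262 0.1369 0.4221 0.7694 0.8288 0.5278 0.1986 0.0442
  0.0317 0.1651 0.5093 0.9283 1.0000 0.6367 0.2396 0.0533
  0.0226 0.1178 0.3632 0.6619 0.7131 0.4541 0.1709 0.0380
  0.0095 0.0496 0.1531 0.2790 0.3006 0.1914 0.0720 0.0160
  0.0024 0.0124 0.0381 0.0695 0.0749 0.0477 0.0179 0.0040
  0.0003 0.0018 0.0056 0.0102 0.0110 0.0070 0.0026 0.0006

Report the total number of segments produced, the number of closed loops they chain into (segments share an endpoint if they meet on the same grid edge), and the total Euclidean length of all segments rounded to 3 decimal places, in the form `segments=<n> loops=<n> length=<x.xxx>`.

cell (4,2): code 0100 → (4.171,3.000)–(5.000,2.063)
cell (4,3): code 1100 → (4.090,4.000)–(4.171,3.000)
cell (4,4): code 1100 → (4.689,5.000)–(4.090,4.000)
cell (4,5): code 1000 → (5.000,5.255)–(4.689,5.000)
cell (5,1): code 0100 → (5.251,2.000)–(6.000,1.810)
cell (5,2): code 1110 → (5.000,2.063)–(5.251,2.000)
cell (5,5): code 1001 → (6.000,5.485)–(5.000,5.255)
cell (6,1): code 0010 → (6.000,1.810)–(6.447,2.000)
cell (6,2): code 0111 → (6.447,2.000)–(7.000,2.271)
cell (6,5): code 1001 → (7.000,5.036)–(6.000,5.485)
cell (7,2): code 0010 → (7.000,2.271)–(7.569,3.000)
cell (7,3): code 0011 → (7.569,3.000)–(7.652,4.000)
cell (7,4): code 0011 → (7.652,4.000)–(7.038,5.000)
cell (7,5): code 0001 → (7.038,5.000)–(7.000,5.036)
total: 14 segments, chained into 1 closed loop(s), length Σ = 11.231909

segments=14 loops=1 length=11.232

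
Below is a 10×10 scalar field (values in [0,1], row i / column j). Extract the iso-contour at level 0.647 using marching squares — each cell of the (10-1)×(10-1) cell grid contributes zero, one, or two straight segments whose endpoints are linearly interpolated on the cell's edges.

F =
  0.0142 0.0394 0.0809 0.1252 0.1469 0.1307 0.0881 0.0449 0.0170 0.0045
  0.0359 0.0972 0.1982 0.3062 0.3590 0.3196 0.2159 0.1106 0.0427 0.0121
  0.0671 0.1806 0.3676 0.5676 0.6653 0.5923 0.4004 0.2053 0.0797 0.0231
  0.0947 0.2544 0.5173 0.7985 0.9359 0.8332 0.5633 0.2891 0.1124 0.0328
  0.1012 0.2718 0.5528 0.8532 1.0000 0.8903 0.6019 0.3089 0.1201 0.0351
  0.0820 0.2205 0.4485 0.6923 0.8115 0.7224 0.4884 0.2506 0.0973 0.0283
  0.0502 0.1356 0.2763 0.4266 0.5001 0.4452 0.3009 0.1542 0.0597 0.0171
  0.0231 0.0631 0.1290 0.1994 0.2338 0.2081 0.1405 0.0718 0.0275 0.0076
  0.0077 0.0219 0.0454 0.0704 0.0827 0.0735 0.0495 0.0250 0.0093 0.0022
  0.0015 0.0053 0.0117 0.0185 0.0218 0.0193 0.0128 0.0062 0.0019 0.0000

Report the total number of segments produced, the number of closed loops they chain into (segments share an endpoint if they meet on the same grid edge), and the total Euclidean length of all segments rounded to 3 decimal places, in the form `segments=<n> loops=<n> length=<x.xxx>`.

segments=14 loops=1 length=11.042

cell (1,3): code 0100 → (1.940,4.000)–(2.000,3.813)
cell (1,4): code 1000 → (2.000,4.251)–(1.940,4.000)
cell (2,2): code 0100 → (2.344,3.000)–(3.000,2.461)
cell (2,3): code 1110 → (2.000,3.813)–(2.344,3.000)
cell (2,4): code 1101 → (2.227,5.000)–(2.000,4.251)
cell (2,5): code 1000 → (3.000,5.690)–(2.227,5.000)
cell (3,2): code 0110 → (3.000,2.461)–(4.000,2.314)
cell (3,5): code 1001 → (4.000,5.844)–(3.000,5.690)
cell (4,2): code 0110 → (4.000,2.314)–(5.000,2.814)
cell (4,5): code 1001 → (5.000,5.322)–(4.000,5.844)
cell (5,2): code 0010 → (5.000,2.814)–(5.170,3.000)
cell (5,3): code 0011 → (5.170,3.000)–(5.528,4.000)
cell (5,4): code 0011 → (5.528,4.000)–(5.272,5.000)
cell (5,5): code 0001 → (5.272,5.000)–(5.000,5.322)
total: 14 segments, chained into 1 closed loop(s), length Σ = 11.041643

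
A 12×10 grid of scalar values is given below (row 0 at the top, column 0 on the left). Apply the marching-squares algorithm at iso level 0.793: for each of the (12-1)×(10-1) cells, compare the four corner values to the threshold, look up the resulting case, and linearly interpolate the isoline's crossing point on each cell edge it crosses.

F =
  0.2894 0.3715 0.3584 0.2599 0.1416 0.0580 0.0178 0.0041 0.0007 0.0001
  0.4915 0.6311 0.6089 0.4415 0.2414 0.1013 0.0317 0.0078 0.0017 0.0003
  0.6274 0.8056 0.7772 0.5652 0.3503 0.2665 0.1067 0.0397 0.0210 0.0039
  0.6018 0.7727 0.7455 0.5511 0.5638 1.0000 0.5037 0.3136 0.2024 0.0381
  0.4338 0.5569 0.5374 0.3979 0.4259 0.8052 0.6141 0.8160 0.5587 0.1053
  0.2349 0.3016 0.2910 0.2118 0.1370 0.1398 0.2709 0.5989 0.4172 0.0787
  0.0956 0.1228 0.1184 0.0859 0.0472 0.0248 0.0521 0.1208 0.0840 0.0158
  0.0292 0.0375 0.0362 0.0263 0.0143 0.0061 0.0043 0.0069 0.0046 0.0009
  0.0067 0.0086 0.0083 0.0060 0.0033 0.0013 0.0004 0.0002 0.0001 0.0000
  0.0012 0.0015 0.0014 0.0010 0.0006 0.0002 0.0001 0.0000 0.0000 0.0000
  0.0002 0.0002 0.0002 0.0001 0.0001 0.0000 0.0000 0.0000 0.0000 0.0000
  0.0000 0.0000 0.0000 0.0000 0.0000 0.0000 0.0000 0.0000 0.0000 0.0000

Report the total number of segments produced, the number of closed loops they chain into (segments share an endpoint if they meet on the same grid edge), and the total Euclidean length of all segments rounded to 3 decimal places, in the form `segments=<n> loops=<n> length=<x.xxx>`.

cell (1,0): code 0100 → (1.928,1.000)–(2.000,0.929)
cell (1,1): code 1000 → (2.000,1.444)–(1.928,1.000)
cell (2,0): code 0010 → (2.000,0.929)–(2.383,1.000)
cell (2,1): code 0001 → (2.383,1.000)–(2.000,1.444)
cell (2,4): code 0100 → (2.718,5.000)–(3.000,4.525)
cell (2,5): code 1000 → (3.000,5.417)–(2.718,5.000)
cell (3,4): code 0110 → (3.000,4.525)–(4.000,4.968)
cell (3,5): code 1001 → (4.000,5.064)–(3.000,5.417)
cell (3,6): code 0100 → (3.954,7.000)–(4.000,6.886)
cell (3,7): code 1000 → (4.000,7.089)–(3.954,7.000)
cell (4,4): code 0010 → (4.000,4.968)–(4.018,5.000)
cell (4,5): code 0001 → (4.018,5.000)–(4.000,5.064)
cell (4,6): code 0010 → (4.000,6.886)–(4.106,7.000)
cell (4,7): code 0001 → (4.106,7.000)–(4.000,7.089)
total: 14 segments, chained into 3 closed loop(s), length Σ = 5.356694

segments=14 loops=3 length=5.357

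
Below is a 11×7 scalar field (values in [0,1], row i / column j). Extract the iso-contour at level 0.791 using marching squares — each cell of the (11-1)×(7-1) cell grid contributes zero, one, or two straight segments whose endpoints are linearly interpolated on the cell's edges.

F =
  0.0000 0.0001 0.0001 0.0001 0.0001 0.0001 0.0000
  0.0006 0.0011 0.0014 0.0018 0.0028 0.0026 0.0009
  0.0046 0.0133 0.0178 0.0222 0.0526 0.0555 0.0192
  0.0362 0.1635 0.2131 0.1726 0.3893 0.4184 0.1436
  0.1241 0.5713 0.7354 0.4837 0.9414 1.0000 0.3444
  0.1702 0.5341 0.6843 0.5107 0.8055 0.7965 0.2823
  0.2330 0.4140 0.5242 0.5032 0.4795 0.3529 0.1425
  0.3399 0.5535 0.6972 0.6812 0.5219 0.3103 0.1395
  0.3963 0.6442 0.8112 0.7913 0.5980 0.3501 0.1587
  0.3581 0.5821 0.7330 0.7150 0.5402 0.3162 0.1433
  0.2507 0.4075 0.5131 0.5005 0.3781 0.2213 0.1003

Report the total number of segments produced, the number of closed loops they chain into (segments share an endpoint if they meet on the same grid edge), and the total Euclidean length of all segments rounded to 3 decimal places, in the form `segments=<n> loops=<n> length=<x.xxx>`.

cell (3,3): code 0100 → (3.728,4.000)–(4.000,3.671)
cell (3,4): code 1100 → (3.641,5.000)–(3.728,4.000)
cell (3,5): code 1000 → (4.000,5.319)–(3.641,5.000)
cell (4,3): code 0110 → (4.000,3.671)–(5.000,3.951)
cell (4,5): code 1001 → (5.000,5.011)–(4.000,5.319)
cell (5,3): code 0010 → (5.000,3.951)–(5.044,4.000)
cell (5,4): code 0011 → (5.044,4.000)–(5.012,5.000)
cell (5,5): code 0001 → (5.012,5.000)–(5.000,5.011)
cell (7,1): code 0100 → (7.823,2.000)–(8.000,1.879)
cell (7,2): code 1100 → (7.997,3.000)–(7.823,2.000)
cell (7,3): code 1000 → (8.000,3.002)–(7.997,3.000)
cell (8,1): code 0010 → (8.000,1.879)–(8.258,2.000)
cell (8,2): code 0011 → (8.258,2.000)–(8.004,3.000)
cell (8,3): code 0001 → (8.004,3.000)–(8.000,3.002)
total: 14 segments, chained into 2 closed loop(s), length Σ = 7.632963

segments=14 loops=2 length=7.633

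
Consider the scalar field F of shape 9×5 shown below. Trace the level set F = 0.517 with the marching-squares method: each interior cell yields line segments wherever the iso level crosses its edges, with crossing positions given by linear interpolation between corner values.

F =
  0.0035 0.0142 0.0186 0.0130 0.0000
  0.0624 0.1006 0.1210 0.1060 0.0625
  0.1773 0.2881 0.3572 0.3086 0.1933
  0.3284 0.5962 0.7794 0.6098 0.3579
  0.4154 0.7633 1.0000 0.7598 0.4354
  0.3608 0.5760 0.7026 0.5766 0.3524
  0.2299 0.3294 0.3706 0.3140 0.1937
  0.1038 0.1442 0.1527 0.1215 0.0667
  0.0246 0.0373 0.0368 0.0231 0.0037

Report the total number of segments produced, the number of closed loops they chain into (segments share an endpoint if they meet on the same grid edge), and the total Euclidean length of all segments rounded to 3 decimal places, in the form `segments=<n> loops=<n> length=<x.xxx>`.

cell (2,0): code 0100 → (2.743,1.000)–(3.000,0.704)
cell (2,1): code 1100 → (2.378,2.000)–(2.743,1.000)
cell (2,2): code 1100 → (2.692,3.000)–(2.378,2.000)
cell (2,3): code 1000 → (3.000,3.368)–(2.692,3.000)
cell (3,0): code 0110 → (3.000,0.704)–(4.000,0.292)
cell (3,3): code 1001 → (4.000,3.748)–(3.000,3.368)
cell (4,0): code 0110 → (4.000,0.292)–(5.000,0.726)
cell (4,3): code 1001 → (5.000,3.266)–(4.000,3.748)
cell (5,0): code 0010 → (5.000,0.726)–(5.239,1.000)
cell (5,1): code 0011 → (5.239,1.000)–(5.559,2.000)
cell (5,2): code 0011 → (5.559,2.000)–(5.227,3.000)
cell (5,3): code 0001 → (5.227,3.000)–(5.000,3.266)
total: 12 segments, chained into 1 closed loop(s), length Σ = 10.153232

segments=12 loops=1 length=10.153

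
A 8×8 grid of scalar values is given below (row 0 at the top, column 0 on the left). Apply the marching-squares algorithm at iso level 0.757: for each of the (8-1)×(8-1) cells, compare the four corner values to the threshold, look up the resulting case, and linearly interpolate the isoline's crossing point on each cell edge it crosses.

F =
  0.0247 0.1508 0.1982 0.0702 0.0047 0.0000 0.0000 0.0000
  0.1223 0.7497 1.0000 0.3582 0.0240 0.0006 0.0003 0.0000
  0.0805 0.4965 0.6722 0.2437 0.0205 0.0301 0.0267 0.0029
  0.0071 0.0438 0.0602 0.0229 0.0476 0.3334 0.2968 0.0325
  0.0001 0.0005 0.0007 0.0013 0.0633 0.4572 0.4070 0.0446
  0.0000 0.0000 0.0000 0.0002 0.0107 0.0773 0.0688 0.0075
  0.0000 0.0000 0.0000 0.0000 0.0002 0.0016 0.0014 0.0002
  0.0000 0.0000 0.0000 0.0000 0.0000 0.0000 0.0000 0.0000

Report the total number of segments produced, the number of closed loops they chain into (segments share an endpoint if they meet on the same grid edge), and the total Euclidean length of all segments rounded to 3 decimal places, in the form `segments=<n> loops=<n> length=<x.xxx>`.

segments=4 loops=1 length=3.556

cell (0,1): code 0100 → (0.697,2.000)–(1.000,1.029)
cell (0,2): code 1000 → (1.000,2.379)–(0.697,2.000)
cell (1,1): code 0010 → (1.000,1.029)–(1.741,2.000)
cell (1,2): code 0001 → (1.741,2.000)–(1.000,2.379)
total: 4 segments, chained into 1 closed loop(s), length Σ = 3.555917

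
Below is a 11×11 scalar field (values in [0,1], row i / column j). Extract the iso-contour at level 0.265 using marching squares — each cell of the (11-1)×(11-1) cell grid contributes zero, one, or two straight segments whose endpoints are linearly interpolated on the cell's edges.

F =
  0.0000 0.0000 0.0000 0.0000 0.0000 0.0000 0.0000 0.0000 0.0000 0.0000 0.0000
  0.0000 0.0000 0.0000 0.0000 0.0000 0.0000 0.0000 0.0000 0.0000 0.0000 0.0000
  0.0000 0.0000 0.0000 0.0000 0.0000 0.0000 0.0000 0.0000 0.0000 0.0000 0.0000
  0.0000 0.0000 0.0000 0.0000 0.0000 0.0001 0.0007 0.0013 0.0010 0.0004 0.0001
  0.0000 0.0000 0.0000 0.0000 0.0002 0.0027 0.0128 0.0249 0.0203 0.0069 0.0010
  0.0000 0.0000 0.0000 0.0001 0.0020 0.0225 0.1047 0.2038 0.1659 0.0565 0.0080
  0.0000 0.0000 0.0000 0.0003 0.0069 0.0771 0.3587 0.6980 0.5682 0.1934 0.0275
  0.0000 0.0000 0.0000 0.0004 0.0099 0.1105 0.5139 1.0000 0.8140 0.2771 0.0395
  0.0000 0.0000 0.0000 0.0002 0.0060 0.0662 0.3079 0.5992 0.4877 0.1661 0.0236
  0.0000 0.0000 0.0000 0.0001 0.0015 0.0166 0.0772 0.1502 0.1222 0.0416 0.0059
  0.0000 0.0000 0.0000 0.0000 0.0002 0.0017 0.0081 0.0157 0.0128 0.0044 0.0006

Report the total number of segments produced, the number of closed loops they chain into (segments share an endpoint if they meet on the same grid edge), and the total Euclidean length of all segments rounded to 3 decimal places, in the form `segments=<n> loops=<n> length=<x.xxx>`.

cell (5,5): code 0100 → (5.631,6.000)–(6.000,5.667)
cell (5,6): code 1100 → (5.124,7.000)–(5.631,6.000)
cell (5,7): code 1100 → (5.246,8.000)–(5.124,7.000)
cell (5,8): code 1000 → (6.000,8.809)–(5.246,8.000)
cell (6,5): code 0110 → (6.000,5.667)–(7.000,5.383)
cell (6,8): code 1101 → (6.855,9.000)–(6.000,8.809)
cell (6,9): code 1000 → (7.000,9.051)–(6.855,9.000)
cell (7,5): code 0110 → (7.000,5.383)–(8.000,5.823)
cell (7,8): code 1011 → (8.000,8.692)–(7.109,9.000)
cell (7,9): code 0001 → (7.109,9.000)–(7.000,9.051)
cell (8,5): code 0010 → (8.000,5.823)–(8.186,6.000)
cell (8,6): code 0011 → (8.186,6.000)–(8.744,7.000)
cell (8,7): code 0011 → (8.744,7.000)–(8.609,8.000)
cell (8,8): code 0001 → (8.609,8.000)–(8.000,8.692)
total: 14 segments, chained into 1 closed loop(s), length Σ = 11.289655

segments=14 loops=1 length=11.290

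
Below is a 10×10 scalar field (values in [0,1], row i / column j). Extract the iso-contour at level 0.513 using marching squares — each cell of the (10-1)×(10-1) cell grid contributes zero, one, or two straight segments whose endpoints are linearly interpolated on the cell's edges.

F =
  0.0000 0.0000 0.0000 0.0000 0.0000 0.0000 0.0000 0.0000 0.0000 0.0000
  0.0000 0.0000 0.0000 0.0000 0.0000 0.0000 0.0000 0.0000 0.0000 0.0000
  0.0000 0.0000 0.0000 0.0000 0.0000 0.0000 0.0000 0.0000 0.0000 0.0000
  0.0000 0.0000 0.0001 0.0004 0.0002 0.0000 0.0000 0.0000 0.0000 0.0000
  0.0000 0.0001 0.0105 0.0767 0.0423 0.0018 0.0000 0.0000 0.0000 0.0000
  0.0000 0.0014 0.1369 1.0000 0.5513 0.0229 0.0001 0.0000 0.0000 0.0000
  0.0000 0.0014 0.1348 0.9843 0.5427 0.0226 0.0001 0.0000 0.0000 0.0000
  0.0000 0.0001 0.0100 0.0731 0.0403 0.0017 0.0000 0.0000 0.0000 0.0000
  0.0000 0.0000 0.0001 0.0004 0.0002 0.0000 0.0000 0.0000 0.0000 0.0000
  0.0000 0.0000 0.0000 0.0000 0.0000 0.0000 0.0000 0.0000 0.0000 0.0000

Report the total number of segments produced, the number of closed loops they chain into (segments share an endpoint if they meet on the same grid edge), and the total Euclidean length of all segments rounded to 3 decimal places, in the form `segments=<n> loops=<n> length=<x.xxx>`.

cell (4,2): code 0100 → (4.473,3.000)–(5.000,2.436)
cell (4,3): code 1100 → (4.925,4.000)–(4.473,3.000)
cell (4,4): code 1000 → (5.000,4.072)–(4.925,4.000)
cell (5,2): code 0110 → (5.000,2.436)–(6.000,2.445)
cell (5,4): code 1001 → (6.000,4.057)–(5.000,4.072)
cell (6,2): code 0010 → (6.000,2.445)–(6.517,3.000)
cell (6,3): code 0011 → (6.517,3.000)–(6.059,4.000)
cell (6,4): code 0001 → (6.059,4.000)–(6.000,4.057)
total: 8 segments, chained into 1 closed loop(s), length Σ = 5.915159

segments=8 loops=1 length=5.915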